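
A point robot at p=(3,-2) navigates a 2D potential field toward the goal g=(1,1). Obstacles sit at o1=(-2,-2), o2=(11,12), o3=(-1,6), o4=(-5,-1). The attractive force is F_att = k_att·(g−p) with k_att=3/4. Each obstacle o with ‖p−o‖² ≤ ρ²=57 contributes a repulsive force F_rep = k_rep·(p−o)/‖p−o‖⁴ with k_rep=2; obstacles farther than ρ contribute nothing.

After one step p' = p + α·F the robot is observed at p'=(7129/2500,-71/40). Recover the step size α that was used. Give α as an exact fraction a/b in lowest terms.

α = 1/10

F_att = 3/4·(g−p) = 3/4·(-2,3) = (-1.5000,2.2500)
o1: d²=25 ≤ ρ²=57; F_rep = 2·(5,0)/25² = (0.0160,0.0000)
o2: d²=260 > ρ²=57 → inactive
o3: d²=80 > ρ²=57 → inactive
o4: d²=65 > ρ²=57 → inactive
F = F_att + ΣF_rep = (-1.4840,2.2500)
Δp = p'−p = (-0.1484,0.2250); α = Δx/Fx = (-371/2500) / (-371/250) = 1/10
check: Δy/Fy = (9/40) / (9/4) = 1/10 ✓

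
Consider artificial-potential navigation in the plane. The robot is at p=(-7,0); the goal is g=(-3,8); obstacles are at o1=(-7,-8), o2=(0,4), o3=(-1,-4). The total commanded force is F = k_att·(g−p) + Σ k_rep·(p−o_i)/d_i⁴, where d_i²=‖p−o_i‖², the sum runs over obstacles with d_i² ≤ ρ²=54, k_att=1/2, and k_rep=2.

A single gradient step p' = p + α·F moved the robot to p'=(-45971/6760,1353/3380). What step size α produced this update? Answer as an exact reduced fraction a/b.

α = 1/10

F_att = 1/2·(g−p) = 1/2·(4,8) = (2.0000,4.0000)
o1: d²=64 > ρ²=54 → inactive
o2: d²=65 > ρ²=54 → inactive
o3: d²=52 ≤ ρ²=54; F_rep = 2·(-6,4)/52² = (-0.0044,0.0030)
F = F_att + ΣF_rep = (1.9956,4.0030)
Δp = p'−p = (0.1996,0.4003); α = Δx/Fx = (1349/6760) / (1349/676) = 1/10
check: Δy/Fy = (1353/3380) / (1353/338) = 1/10 ✓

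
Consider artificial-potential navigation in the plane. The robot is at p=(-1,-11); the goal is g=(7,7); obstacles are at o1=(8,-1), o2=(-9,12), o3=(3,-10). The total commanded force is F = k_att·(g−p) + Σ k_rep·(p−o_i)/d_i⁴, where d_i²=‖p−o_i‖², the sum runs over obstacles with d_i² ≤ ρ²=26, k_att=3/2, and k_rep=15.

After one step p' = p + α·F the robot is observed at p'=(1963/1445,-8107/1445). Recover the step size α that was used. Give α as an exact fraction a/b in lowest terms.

α = 1/5

F_att = 3/2·(g−p) = 3/2·(8,18) = (12.0000,27.0000)
o1: d²=181 > ρ²=26 → inactive
o2: d²=593 > ρ²=26 → inactive
o3: d²=17 ≤ ρ²=26; F_rep = 15·(-4,-1)/17² = (-0.2076,-0.0519)
F = F_att + ΣF_rep = (11.7924,26.9481)
Δp = p'−p = (2.3585,5.3896); α = Δx/Fx = (3408/1445) / (3408/289) = 1/5
check: Δy/Fy = (7788/1445) / (7788/289) = 1/5 ✓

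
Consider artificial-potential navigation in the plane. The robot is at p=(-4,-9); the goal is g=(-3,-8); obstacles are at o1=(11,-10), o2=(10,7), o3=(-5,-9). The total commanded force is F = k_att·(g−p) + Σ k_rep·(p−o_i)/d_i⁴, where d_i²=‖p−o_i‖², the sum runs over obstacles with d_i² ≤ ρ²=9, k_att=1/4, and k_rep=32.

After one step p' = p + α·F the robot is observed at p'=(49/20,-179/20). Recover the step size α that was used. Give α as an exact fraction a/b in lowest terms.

F_att = 1/4·(g−p) = 1/4·(1,1) = (0.2500,0.2500)
o1: d²=226 > ρ²=9 → inactive
o2: d²=452 > ρ²=9 → inactive
o3: d²=1 ≤ ρ²=9; F_rep = 32·(1,0)/1² = (32.0000,0.0000)
F = F_att + ΣF_rep = (32.2500,0.2500)
Δp = p'−p = (6.4500,0.0500); α = Δx/Fx = (129/20) / (129/4) = 1/5
check: Δy/Fy = (1/20) / (1/4) = 1/5 ✓

α = 1/5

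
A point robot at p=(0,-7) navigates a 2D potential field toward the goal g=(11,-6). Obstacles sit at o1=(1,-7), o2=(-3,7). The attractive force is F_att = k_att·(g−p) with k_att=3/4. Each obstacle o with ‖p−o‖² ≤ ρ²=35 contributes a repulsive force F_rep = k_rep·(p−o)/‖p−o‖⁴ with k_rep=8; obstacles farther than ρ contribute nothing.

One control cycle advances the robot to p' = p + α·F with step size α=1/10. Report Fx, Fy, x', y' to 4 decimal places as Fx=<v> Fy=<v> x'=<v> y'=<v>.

Fx=0.2500 Fy=0.7500 x'=0.0250 y'=-6.9250

F_att = 3/4·(g−p) = 3/4·(11,1) = (8.2500,0.7500)
o1: d²=1 ≤ ρ²=35; F_rep = 8·(-1,0)/1² = (-8.0000,0.0000)
o2: d²=205 > ρ²=35 → inactive
F = F_att + ΣF_rep = (0.2500,0.7500)
p' = p + 1/10·F = (0.0250,-6.9250)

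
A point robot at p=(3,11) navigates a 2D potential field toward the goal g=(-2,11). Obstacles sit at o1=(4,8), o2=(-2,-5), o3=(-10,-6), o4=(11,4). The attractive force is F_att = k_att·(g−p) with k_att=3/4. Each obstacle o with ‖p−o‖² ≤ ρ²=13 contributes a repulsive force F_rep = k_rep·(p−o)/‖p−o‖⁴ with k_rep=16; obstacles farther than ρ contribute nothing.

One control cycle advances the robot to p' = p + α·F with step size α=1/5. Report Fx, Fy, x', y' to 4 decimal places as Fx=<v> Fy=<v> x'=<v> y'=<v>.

Fx=-3.9100 Fy=0.4800 x'=2.2180 y'=11.0960

F_att = 3/4·(g−p) = 3/4·(-5,0) = (-3.7500,0.0000)
o1: d²=10 ≤ ρ²=13; F_rep = 16·(-1,3)/10² = (-0.1600,0.4800)
o2: d²=281 > ρ²=13 → inactive
o3: d²=458 > ρ²=13 → inactive
o4: d²=113 > ρ²=13 → inactive
F = F_att + ΣF_rep = (-3.9100,0.4800)
p' = p + 1/5·F = (2.2180,11.0960)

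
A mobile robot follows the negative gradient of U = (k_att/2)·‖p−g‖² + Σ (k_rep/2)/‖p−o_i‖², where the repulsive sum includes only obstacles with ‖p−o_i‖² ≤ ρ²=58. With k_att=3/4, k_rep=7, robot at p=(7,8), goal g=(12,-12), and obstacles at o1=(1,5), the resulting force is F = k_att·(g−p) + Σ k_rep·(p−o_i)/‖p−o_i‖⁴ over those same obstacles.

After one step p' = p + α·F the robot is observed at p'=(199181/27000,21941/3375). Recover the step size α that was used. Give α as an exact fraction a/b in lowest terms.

α = 1/10

F_att = 3/4·(g−p) = 3/4·(5,-20) = (3.7500,-15.0000)
o1: d²=45 ≤ ρ²=58; F_rep = 7·(6,3)/45² = (0.0207,0.0104)
F = F_att + ΣF_rep = (3.7707,-14.9896)
Δp = p'−p = (0.3771,-1.4990); α = Δx/Fx = (10181/27000) / (10181/2700) = 1/10
check: Δy/Fy = (-5059/3375) / (-10118/675) = 1/10 ✓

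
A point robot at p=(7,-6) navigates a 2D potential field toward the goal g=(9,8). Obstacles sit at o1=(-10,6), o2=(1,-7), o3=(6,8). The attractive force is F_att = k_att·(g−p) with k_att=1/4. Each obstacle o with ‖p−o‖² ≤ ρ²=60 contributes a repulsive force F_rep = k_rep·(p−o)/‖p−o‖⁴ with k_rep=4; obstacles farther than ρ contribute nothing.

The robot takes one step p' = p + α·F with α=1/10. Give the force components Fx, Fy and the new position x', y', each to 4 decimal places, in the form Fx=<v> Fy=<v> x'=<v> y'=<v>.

F_att = 1/4·(g−p) = 1/4·(2,14) = (0.5000,3.5000)
o1: d²=433 > ρ²=60 → inactive
o2: d²=37 ≤ ρ²=60; F_rep = 4·(6,1)/37² = (0.0175,0.0029)
o3: d²=197 > ρ²=60 → inactive
F = F_att + ΣF_rep = (0.5175,3.5029)
p' = p + 1/10·F = (7.0518,-5.6497)

Fx=0.5175 Fy=3.5029 x'=7.0518 y'=-5.6497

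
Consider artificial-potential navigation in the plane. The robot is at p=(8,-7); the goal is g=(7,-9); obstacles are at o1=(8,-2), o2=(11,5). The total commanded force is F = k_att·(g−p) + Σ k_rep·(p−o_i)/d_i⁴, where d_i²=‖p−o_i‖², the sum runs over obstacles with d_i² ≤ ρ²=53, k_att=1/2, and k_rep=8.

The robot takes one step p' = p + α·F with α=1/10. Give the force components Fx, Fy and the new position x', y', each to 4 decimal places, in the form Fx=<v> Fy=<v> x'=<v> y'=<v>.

Fx=-0.5000 Fy=-1.0640 x'=7.9500 y'=-7.1064

F_att = 1/2·(g−p) = 1/2·(-1,-2) = (-0.5000,-1.0000)
o1: d²=25 ≤ ρ²=53; F_rep = 8·(0,-5)/25² = (0.0000,-0.0640)
o2: d²=153 > ρ²=53 → inactive
F = F_att + ΣF_rep = (-0.5000,-1.0640)
p' = p + 1/10·F = (7.9500,-7.1064)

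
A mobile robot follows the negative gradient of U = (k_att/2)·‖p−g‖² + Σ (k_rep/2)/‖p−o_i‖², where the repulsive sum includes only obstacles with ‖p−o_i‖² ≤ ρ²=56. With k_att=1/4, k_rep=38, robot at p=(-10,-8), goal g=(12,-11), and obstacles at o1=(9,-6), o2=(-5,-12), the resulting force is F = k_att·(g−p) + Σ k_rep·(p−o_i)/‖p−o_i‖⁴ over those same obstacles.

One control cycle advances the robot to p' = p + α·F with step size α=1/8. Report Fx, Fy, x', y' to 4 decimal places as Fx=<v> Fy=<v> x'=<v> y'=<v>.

F_att = 1/4·(g−p) = 1/4·(22,-3) = (5.5000,-0.7500)
o1: d²=365 > ρ²=56 → inactive
o2: d²=41 ≤ ρ²=56; F_rep = 38·(-5,4)/41² = (-0.1130,0.0904)
F = F_att + ΣF_rep = (5.3870,-0.6596)
p' = p + 1/8·F = (-9.3266,-8.0824)

Fx=5.3870 Fy=-0.6596 x'=-9.3266 y'=-8.0824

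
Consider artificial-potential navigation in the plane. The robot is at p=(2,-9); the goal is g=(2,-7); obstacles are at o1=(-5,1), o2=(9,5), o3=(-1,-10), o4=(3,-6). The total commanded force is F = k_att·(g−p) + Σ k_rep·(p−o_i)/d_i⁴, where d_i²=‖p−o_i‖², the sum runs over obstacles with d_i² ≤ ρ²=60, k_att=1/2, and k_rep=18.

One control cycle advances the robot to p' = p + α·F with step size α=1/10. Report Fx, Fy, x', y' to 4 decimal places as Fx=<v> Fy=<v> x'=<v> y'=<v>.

Fx=0.3600 Fy=0.6400 x'=2.0360 y'=-8.9360

F_att = 1/2·(g−p) = 1/2·(0,2) = (0.0000,1.0000)
o1: d²=149 > ρ²=60 → inactive
o2: d²=245 > ρ²=60 → inactive
o3: d²=10 ≤ ρ²=60; F_rep = 18·(3,1)/10² = (0.5400,0.1800)
o4: d²=10 ≤ ρ²=60; F_rep = 18·(-1,-3)/10² = (-0.1800,-0.5400)
F = F_att + ΣF_rep = (0.3600,0.6400)
p' = p + 1/10·F = (2.0360,-8.9360)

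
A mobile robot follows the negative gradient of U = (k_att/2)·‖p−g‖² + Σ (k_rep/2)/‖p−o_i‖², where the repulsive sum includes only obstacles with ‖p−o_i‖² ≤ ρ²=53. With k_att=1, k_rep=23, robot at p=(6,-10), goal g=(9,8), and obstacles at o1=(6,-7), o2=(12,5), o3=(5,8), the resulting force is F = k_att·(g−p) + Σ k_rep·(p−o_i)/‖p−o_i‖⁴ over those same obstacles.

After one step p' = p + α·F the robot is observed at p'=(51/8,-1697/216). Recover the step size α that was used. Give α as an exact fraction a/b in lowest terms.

F_att = 1·(g−p) = 1·(3,18) = (3.0000,18.0000)
o1: d²=9 ≤ ρ²=53; F_rep = 23·(0,-3)/9² = (0.0000,-0.8519)
o2: d²=261 > ρ²=53 → inactive
o3: d²=325 > ρ²=53 → inactive
F = F_att + ΣF_rep = (3.0000,17.1481)
Δp = p'−p = (0.3750,2.1435); α = Δx/Fx = (3/8) / (3) = 1/8
check: Δy/Fy = (463/216) / (463/27) = 1/8 ✓

α = 1/8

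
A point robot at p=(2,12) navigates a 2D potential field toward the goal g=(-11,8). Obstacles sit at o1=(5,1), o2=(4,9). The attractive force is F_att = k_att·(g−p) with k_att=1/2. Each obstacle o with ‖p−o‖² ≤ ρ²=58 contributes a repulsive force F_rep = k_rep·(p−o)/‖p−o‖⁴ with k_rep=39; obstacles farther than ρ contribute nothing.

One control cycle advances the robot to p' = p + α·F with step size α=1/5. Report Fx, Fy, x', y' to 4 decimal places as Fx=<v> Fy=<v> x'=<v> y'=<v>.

F_att = 1/2·(g−p) = 1/2·(-13,-4) = (-6.5000,-2.0000)
o1: d²=130 > ρ²=58 → inactive
o2: d²=13 ≤ ρ²=58; F_rep = 39·(-2,3)/13² = (-0.4615,0.6923)
F = F_att + ΣF_rep = (-6.9615,-1.3077)
p' = p + 1/5·F = (0.6077,11.7385)

Fx=-6.9615 Fy=-1.3077 x'=0.6077 y'=11.7385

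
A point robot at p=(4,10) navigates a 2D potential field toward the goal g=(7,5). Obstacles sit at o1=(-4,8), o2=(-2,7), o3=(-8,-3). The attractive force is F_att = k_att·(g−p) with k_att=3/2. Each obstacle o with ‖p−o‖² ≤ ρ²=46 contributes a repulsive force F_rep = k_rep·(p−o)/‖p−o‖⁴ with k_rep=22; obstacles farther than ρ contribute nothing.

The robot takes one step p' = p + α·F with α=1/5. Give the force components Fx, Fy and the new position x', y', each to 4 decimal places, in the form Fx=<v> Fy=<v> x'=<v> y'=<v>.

F_att = 3/2·(g−p) = 3/2·(3,-5) = (4.5000,-7.5000)
o1: d²=68 > ρ²=46 → inactive
o2: d²=45 ≤ ρ²=46; F_rep = 22·(6,3)/45² = (0.0652,0.0326)
o3: d²=313 > ρ²=46 → inactive
F = F_att + ΣF_rep = (4.5652,-7.4674)
p' = p + 1/5·F = (4.9130,8.5065)

Fx=4.5652 Fy=-7.4674 x'=4.9130 y'=8.5065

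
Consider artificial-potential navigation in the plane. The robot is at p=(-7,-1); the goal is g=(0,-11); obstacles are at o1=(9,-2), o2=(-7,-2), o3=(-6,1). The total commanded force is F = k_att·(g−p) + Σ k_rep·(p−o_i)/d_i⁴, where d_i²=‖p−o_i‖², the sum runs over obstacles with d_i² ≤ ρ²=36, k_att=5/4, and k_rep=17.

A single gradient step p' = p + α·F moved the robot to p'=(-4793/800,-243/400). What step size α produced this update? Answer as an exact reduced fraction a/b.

F_att = 5/4·(g−p) = 5/4·(7,-10) = (8.7500,-12.5000)
o1: d²=257 > ρ²=36 → inactive
o2: d²=1 ≤ ρ²=36; F_rep = 17·(0,1)/1² = (0.0000,17.0000)
o3: d²=5 ≤ ρ²=36; F_rep = 17·(-1,-2)/5² = (-0.6800,-1.3600)
F = F_att + ΣF_rep = (8.0700,3.1400)
Δp = p'−p = (1.0088,0.3925); α = Δx/Fx = (807/800) / (807/100) = 1/8
check: Δy/Fy = (157/400) / (157/50) = 1/8 ✓

α = 1/8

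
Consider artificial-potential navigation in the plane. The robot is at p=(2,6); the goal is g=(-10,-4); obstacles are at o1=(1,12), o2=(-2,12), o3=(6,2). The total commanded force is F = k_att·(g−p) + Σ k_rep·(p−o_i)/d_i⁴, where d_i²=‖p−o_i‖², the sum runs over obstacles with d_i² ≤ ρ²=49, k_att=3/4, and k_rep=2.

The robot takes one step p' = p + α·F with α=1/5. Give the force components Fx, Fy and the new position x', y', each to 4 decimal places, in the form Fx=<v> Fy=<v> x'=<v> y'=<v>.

Fx=-9.0064 Fy=-7.5010 x'=0.1987 y'=4.4998

F_att = 3/4·(g−p) = 3/4·(-12,-10) = (-9.0000,-7.5000)
o1: d²=37 ≤ ρ²=49; F_rep = 2·(1,-6)/37² = (0.0015,-0.0088)
o2: d²=52 > ρ²=49 → inactive
o3: d²=32 ≤ ρ²=49; F_rep = 2·(-4,4)/32² = (-0.0078,0.0078)
F = F_att + ΣF_rep = (-9.0064,-7.5010)
p' = p + 1/5·F = (0.1987,4.4998)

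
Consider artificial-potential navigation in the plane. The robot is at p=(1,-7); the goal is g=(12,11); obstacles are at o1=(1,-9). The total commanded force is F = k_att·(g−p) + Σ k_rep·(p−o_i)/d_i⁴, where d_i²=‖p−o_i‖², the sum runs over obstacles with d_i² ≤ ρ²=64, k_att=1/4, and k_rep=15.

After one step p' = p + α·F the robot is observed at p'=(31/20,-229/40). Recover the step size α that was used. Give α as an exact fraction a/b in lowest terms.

F_att = 1/4·(g−p) = 1/4·(11,18) = (2.7500,4.5000)
o1: d²=4 ≤ ρ²=64; F_rep = 15·(0,2)/4² = (0.0000,1.8750)
F = F_att + ΣF_rep = (2.7500,6.3750)
Δp = p'−p = (0.5500,1.2750); α = Δx/Fx = (11/20) / (11/4) = 1/5
check: Δy/Fy = (51/40) / (51/8) = 1/5 ✓

α = 1/5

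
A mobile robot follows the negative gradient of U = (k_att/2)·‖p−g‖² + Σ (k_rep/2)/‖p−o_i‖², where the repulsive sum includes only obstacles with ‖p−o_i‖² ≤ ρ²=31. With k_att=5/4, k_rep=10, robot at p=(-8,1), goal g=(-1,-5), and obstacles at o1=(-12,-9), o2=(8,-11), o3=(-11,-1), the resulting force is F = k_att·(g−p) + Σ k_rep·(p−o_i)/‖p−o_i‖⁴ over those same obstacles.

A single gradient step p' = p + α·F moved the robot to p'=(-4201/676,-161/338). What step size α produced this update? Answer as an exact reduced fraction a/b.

F_att = 5/4·(g−p) = 5/4·(7,-6) = (8.7500,-7.5000)
o1: d²=116 > ρ²=31 → inactive
o2: d²=400 > ρ²=31 → inactive
o3: d²=13 ≤ ρ²=31; F_rep = 10·(3,2)/13² = (0.1775,0.1183)
F = F_att + ΣF_rep = (8.9275,-7.3817)
Δp = p'−p = (1.7855,-1.4763); α = Δx/Fx = (1207/676) / (6035/676) = 1/5
check: Δy/Fy = (-499/338) / (-2495/338) = 1/5 ✓

α = 1/5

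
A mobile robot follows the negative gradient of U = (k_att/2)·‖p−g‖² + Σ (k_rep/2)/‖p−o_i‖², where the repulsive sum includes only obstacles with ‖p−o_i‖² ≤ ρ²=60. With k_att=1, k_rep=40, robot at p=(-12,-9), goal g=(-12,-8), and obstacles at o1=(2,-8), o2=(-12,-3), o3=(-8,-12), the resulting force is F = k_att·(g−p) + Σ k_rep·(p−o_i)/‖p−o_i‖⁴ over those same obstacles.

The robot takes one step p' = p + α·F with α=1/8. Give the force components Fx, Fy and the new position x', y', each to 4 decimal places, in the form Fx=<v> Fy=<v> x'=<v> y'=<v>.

F_att = 1·(g−p) = 1·(0,1) = (0.0000,1.0000)
o1: d²=197 > ρ²=60 → inactive
o2: d²=36 ≤ ρ²=60; F_rep = 40·(0,-6)/36² = (0.0000,-0.1852)
o3: d²=25 ≤ ρ²=60; F_rep = 40·(-4,3)/25² = (-0.2560,0.1920)
F = F_att + ΣF_rep = (-0.2560,1.0068)
p' = p + 1/8·F = (-12.0320,-8.8741)

Fx=-0.2560 Fy=1.0068 x'=-12.0320 y'=-8.8741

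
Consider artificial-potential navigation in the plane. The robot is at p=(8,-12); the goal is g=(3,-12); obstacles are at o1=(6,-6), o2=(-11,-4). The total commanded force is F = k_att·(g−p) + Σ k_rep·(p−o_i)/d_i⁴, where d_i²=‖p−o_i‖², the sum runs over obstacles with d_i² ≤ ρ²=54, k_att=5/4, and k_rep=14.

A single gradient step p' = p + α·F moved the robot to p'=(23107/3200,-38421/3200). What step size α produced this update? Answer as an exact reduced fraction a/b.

F_att = 5/4·(g−p) = 5/4·(-5,0) = (-6.2500,0.0000)
o1: d²=40 ≤ ρ²=54; F_rep = 14·(2,-6)/40² = (0.0175,-0.0525)
o2: d²=425 > ρ²=54 → inactive
F = F_att + ΣF_rep = (-6.2325,-0.0525)
Δp = p'−p = (-0.7791,-0.0066); α = Δx/Fx = (-2493/3200) / (-2493/400) = 1/8
check: Δy/Fy = (-21/3200) / (-21/400) = 1/8 ✓

α = 1/8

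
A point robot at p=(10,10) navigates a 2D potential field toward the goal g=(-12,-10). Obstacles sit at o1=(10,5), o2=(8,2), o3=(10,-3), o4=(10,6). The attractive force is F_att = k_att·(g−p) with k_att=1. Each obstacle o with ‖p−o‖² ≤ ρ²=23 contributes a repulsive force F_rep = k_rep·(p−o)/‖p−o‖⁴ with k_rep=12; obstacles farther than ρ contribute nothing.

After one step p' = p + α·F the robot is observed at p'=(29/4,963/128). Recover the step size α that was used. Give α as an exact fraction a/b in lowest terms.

F_att = 1·(g−p) = 1·(-22,-20) = (-22.0000,-20.0000)
o1: d²=25 > ρ²=23 → inactive
o2: d²=68 > ρ²=23 → inactive
o3: d²=169 > ρ²=23 → inactive
o4: d²=16 ≤ ρ²=23; F_rep = 12·(0,4)/16² = (0.0000,0.1875)
F = F_att + ΣF_rep = (-22.0000,-19.8125)
Δp = p'−p = (-2.7500,-2.4766); α = Δx/Fx = (-11/4) / (-22) = 1/8
check: Δy/Fy = (-317/128) / (-317/16) = 1/8 ✓

α = 1/8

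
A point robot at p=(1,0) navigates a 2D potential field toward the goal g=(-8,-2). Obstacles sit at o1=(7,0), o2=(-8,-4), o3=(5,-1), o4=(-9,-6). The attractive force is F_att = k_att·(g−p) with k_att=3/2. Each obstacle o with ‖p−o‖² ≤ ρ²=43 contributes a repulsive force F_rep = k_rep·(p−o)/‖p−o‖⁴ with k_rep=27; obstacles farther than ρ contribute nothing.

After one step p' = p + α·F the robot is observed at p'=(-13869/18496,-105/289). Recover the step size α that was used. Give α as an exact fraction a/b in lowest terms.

F_att = 3/2·(g−p) = 3/2·(-9,-2) = (-13.5000,-3.0000)
o1: d²=36 ≤ ρ²=43; F_rep = 27·(-6,0)/36² = (-0.1250,0.0000)
o2: d²=97 > ρ²=43 → inactive
o3: d²=17 ≤ ρ²=43; F_rep = 27·(-4,1)/17² = (-0.3737,0.0934)
o4: d²=136 > ρ²=43 → inactive
F = F_att + ΣF_rep = (-13.9987,-2.9066)
Δp = p'−p = (-1.7498,-0.3633); α = Δx/Fx = (-32365/18496) / (-32365/2312) = 1/8
check: Δy/Fy = (-105/289) / (-840/289) = 1/8 ✓

α = 1/8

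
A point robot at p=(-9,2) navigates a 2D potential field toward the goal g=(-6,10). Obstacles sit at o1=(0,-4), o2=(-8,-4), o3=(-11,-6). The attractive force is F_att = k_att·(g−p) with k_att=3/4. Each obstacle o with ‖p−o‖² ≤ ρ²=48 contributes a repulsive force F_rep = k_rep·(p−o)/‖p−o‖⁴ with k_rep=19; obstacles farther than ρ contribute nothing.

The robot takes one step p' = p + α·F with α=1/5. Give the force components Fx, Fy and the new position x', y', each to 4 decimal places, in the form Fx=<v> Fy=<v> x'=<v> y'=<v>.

F_att = 3/4·(g−p) = 3/4·(3,8) = (2.2500,6.0000)
o1: d²=117 > ρ²=48 → inactive
o2: d²=37 ≤ ρ²=48; F_rep = 19·(-1,6)/37² = (-0.0139,0.0833)
o3: d²=68 > ρ²=48 → inactive
F = F_att + ΣF_rep = (2.2361,6.0833)
p' = p + 1/5·F = (-8.5528,3.2167)

Fx=2.2361 Fy=6.0833 x'=-8.5528 y'=3.2167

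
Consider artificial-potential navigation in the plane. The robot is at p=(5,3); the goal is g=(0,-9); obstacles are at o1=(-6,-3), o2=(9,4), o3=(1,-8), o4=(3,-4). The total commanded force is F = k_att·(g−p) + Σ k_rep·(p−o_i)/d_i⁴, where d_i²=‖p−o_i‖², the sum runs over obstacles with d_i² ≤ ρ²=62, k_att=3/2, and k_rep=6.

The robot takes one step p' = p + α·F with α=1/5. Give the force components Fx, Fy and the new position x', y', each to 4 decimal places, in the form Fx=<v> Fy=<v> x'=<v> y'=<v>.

F_att = 3/2·(g−p) = 3/2·(-5,-12) = (-7.5000,-18.0000)
o1: d²=157 > ρ²=62 → inactive
o2: d²=17 ≤ ρ²=62; F_rep = 6·(-4,-1)/17² = (-0.0830,-0.0208)
o3: d²=137 > ρ²=62 → inactive
o4: d²=53 ≤ ρ²=62; F_rep = 6·(2,7)/53² = (0.0043,0.0150)
F = F_att + ΣF_rep = (-7.5788,-18.0058)
p' = p + 1/5·F = (3.4842,-0.6012)

Fx=-7.5788 Fy=-18.0058 x'=3.4842 y'=-0.6012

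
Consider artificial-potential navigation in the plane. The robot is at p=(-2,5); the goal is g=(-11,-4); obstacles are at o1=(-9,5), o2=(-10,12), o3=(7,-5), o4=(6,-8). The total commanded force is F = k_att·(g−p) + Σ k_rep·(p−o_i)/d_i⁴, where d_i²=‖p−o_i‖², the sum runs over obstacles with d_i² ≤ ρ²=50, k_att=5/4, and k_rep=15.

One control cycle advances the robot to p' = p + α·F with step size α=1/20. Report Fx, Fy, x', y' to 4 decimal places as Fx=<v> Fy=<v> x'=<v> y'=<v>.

F_att = 5/4·(g−p) = 5/4·(-9,-9) = (-11.2500,-11.2500)
o1: d²=49 ≤ ρ²=50; F_rep = 15·(7,0)/49² = (0.0437,0.0000)
o2: d²=113 > ρ²=50 → inactive
o3: d²=181 > ρ²=50 → inactive
o4: d²=233 > ρ²=50 → inactive
F = F_att + ΣF_rep = (-11.2063,-11.2500)
p' = p + 1/20·F = (-2.5603,4.4375)

Fx=-11.2063 Fy=-11.2500 x'=-2.5603 y'=4.4375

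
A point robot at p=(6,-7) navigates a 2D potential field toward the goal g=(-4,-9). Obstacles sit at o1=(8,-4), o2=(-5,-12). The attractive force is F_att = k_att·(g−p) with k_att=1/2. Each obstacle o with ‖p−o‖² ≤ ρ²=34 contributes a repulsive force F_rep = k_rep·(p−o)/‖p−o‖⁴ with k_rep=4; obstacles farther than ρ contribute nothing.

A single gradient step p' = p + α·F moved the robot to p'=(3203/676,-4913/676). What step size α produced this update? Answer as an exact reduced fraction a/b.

F_att = 1/2·(g−p) = 1/2·(-10,-2) = (-5.0000,-1.0000)
o1: d²=13 ≤ ρ²=34; F_rep = 4·(-2,-3)/13² = (-0.0473,-0.0710)
o2: d²=146 > ρ²=34 → inactive
F = F_att + ΣF_rep = (-5.0473,-1.0710)
Δp = p'−p = (-1.2618,-0.2678); α = Δx/Fx = (-853/676) / (-853/169) = 1/4
check: Δy/Fy = (-181/676) / (-181/169) = 1/4 ✓

α = 1/4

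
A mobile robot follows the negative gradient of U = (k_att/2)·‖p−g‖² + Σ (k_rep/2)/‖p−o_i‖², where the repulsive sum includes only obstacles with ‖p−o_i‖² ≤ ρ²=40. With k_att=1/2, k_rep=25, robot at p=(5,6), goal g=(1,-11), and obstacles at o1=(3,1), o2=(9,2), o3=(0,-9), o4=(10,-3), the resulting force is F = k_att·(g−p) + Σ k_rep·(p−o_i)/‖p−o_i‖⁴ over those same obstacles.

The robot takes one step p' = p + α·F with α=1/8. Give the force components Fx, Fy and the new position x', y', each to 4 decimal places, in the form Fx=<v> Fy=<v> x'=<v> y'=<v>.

Fx=-2.0382 Fy=-8.2537 x'=4.7452 y'=4.9683

F_att = 1/2·(g−p) = 1/2·(-4,-17) = (-2.0000,-8.5000)
o1: d²=29 ≤ ρ²=40; F_rep = 25·(2,5)/29² = (0.0595,0.1486)
o2: d²=32 ≤ ρ²=40; F_rep = 25·(-4,4)/32² = (-0.0977,0.0977)
o3: d²=250 > ρ²=40 → inactive
o4: d²=106 > ρ²=40 → inactive
F = F_att + ΣF_rep = (-2.0382,-8.2537)
p' = p + 1/8·F = (4.7452,4.9683)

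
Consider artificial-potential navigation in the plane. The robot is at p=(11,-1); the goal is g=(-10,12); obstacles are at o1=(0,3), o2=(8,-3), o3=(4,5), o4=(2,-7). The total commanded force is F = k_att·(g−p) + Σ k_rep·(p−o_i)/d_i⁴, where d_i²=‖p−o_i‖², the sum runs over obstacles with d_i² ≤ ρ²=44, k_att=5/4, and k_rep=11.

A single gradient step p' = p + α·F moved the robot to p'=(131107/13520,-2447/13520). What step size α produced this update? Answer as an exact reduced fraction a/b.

α = 1/20

F_att = 5/4·(g−p) = 5/4·(-21,13) = (-26.2500,16.2500)
o1: d²=137 > ρ²=44 → inactive
o2: d²=13 ≤ ρ²=44; F_rep = 11·(3,2)/13² = (0.1953,0.1302)
o3: d²=85 > ρ²=44 → inactive
o4: d²=117 > ρ²=44 → inactive
F = F_att + ΣF_rep = (-26.0547,16.3802)
Δp = p'−p = (-1.3027,0.8190); α = Δx/Fx = (-17613/13520) / (-17613/676) = 1/20
check: Δy/Fy = (11073/13520) / (11073/676) = 1/20 ✓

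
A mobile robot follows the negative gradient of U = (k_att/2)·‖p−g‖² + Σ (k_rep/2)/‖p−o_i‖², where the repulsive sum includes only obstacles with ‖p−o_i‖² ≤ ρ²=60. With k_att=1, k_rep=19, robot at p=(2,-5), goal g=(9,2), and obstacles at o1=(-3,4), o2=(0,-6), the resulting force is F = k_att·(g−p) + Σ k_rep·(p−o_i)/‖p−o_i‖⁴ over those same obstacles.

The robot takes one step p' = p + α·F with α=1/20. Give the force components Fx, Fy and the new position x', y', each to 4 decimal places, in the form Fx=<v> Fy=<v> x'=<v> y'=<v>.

Fx=8.5200 Fy=7.7600 x'=2.4260 y'=-4.6120

F_att = 1·(g−p) = 1·(7,7) = (7.0000,7.0000)
o1: d²=106 > ρ²=60 → inactive
o2: d²=5 ≤ ρ²=60; F_rep = 19·(2,1)/5² = (1.5200,0.7600)
F = F_att + ΣF_rep = (8.5200,7.7600)
p' = p + 1/20·F = (2.4260,-4.6120)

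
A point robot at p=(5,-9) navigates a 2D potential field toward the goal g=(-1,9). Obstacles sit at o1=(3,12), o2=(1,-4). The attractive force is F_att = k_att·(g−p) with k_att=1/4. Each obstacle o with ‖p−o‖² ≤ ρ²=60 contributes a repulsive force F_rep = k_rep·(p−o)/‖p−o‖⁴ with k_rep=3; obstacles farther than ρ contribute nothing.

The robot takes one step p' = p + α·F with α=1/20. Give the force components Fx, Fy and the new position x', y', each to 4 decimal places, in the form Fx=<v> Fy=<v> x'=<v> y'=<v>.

F_att = 1/4·(g−p) = 1/4·(-6,18) = (-1.5000,4.5000)
o1: d²=445 > ρ²=60 → inactive
o2: d²=41 ≤ ρ²=60; F_rep = 3·(4,-5)/41² = (0.0071,-0.0089)
F = F_att + ΣF_rep = (-1.4929,4.4911)
p' = p + 1/20·F = (4.9254,-8.7754)

Fx=-1.4929 Fy=4.4911 x'=4.9254 y'=-8.7754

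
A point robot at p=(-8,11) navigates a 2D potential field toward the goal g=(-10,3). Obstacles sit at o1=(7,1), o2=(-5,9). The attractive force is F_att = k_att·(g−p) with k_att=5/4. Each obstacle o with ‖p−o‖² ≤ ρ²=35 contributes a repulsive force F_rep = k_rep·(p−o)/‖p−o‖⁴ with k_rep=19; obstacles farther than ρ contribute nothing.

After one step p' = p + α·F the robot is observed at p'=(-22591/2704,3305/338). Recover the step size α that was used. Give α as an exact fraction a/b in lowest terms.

α = 1/8

F_att = 5/4·(g−p) = 5/4·(-2,-8) = (-2.5000,-10.0000)
o1: d²=325 > ρ²=35 → inactive
o2: d²=13 ≤ ρ²=35; F_rep = 19·(-3,2)/13² = (-0.3373,0.2249)
F = F_att + ΣF_rep = (-2.8373,-9.7751)
Δp = p'−p = (-0.3547,-1.2219); α = Δx/Fx = (-959/2704) / (-959/338) = 1/8
check: Δy/Fy = (-413/338) / (-1652/169) = 1/8 ✓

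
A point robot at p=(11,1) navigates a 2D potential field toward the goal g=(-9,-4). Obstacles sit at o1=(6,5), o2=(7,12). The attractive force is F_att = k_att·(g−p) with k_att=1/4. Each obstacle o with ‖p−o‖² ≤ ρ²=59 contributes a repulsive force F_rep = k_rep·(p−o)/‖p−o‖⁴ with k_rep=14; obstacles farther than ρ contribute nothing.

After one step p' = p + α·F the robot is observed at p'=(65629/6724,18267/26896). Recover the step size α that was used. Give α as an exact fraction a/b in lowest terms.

α = 1/4

F_att = 1/4·(g−p) = 1/4·(-20,-5) = (-5.0000,-1.2500)
o1: d²=41 ≤ ρ²=59; F_rep = 14·(5,-4)/41² = (0.0416,-0.0333)
o2: d²=137 > ρ²=59 → inactive
F = F_att + ΣF_rep = (-4.9584,-1.2833)
Δp = p'−p = (-1.2396,-0.3208); α = Δx/Fx = (-8335/6724) / (-8335/1681) = 1/4
check: Δy/Fy = (-8629/26896) / (-8629/6724) = 1/4 ✓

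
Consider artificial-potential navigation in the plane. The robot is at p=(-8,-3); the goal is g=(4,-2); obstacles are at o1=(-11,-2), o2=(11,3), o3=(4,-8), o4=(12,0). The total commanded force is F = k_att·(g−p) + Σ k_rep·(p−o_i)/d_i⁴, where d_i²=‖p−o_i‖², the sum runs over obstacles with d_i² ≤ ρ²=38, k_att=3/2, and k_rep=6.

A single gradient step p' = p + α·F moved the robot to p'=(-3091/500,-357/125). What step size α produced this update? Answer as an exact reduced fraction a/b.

α = 1/10

F_att = 3/2·(g−p) = 3/2·(12,1) = (18.0000,1.5000)
o1: d²=10 ≤ ρ²=38; F_rep = 6·(3,-1)/10² = (0.1800,-0.0600)
o2: d²=397 > ρ²=38 → inactive
o3: d²=169 > ρ²=38 → inactive
o4: d²=409 > ρ²=38 → inactive
F = F_att + ΣF_rep = (18.1800,1.4400)
Δp = p'−p = (1.8180,0.1440); α = Δx/Fx = (909/500) / (909/50) = 1/10
check: Δy/Fy = (18/125) / (36/25) = 1/10 ✓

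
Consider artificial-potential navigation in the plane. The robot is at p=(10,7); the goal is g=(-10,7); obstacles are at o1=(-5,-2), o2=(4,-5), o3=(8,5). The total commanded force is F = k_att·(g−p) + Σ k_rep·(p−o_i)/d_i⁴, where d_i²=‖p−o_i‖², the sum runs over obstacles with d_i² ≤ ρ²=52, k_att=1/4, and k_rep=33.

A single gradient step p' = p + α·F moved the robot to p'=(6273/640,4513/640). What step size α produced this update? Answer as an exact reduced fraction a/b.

α = 1/20

F_att = 1/4·(g−p) = 1/4·(-20,0) = (-5.0000,0.0000)
o1: d²=306 > ρ²=52 → inactive
o2: d²=180 > ρ²=52 → inactive
o3: d²=8 ≤ ρ²=52; F_rep = 33·(2,2)/8² = (1.0312,1.0312)
F = F_att + ΣF_rep = (-3.9688,1.0312)
Δp = p'−p = (-0.1984,0.0516); α = Δx/Fx = (-127/640) / (-127/32) = 1/20
check: Δy/Fy = (33/640) / (33/32) = 1/20 ✓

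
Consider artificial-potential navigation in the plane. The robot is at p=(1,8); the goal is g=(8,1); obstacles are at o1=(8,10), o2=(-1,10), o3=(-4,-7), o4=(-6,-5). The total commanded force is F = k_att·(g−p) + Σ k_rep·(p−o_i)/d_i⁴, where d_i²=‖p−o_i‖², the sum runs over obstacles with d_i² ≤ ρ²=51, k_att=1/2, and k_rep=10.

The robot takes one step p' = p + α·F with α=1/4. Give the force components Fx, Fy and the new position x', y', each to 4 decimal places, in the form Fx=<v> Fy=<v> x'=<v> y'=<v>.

Fx=3.8125 Fy=-3.8125 x'=1.9531 y'=7.0469

F_att = 1/2·(g−p) = 1/2·(7,-7) = (3.5000,-3.5000)
o1: d²=53 > ρ²=51 → inactive
o2: d²=8 ≤ ρ²=51; F_rep = 10·(2,-2)/8² = (0.3125,-0.3125)
o3: d²=250 > ρ²=51 → inactive
o4: d²=218 > ρ²=51 → inactive
F = F_att + ΣF_rep = (3.8125,-3.8125)
p' = p + 1/4·F = (1.9531,7.0469)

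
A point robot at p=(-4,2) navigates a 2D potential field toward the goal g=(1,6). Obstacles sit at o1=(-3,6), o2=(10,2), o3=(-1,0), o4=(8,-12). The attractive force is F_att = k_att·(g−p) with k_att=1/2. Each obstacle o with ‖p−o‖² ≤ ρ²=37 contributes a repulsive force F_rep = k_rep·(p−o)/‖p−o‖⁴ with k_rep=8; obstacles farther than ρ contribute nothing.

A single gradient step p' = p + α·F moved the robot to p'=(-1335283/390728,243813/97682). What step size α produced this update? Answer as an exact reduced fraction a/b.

α = 1/4

F_att = 1/2·(g−p) = 1/2·(5,4) = (2.5000,2.0000)
o1: d²=17 ≤ ρ²=37; F_rep = 8·(-1,-4)/17² = (-0.0277,-0.1107)
o2: d²=196 > ρ²=37 → inactive
o3: d²=13 ≤ ρ²=37; F_rep = 8·(-3,2)/13² = (-0.1420,0.0947)
o4: d²=340 > ρ²=37 → inactive
F = F_att + ΣF_rep = (2.3303,1.9839)
Δp = p'−p = (0.5826,0.4960); α = Δx/Fx = (227629/390728) / (227629/97682) = 1/4
check: Δy/Fy = (48449/97682) / (96898/48841) = 1/4 ✓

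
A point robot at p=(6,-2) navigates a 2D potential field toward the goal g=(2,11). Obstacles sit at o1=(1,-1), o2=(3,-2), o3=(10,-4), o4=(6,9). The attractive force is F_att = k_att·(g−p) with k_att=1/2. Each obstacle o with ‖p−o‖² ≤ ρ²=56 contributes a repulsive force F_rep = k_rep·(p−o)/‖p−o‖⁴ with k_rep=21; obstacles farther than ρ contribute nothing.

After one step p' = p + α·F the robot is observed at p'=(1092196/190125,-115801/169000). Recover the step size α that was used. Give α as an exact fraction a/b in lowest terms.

α = 1/5

F_att = 1/2·(g−p) = 1/2·(-4,13) = (-2.0000,6.5000)
o1: d²=26 ≤ ρ²=56; F_rep = 21·(5,-1)/26² = (0.1553,-0.0311)
o2: d²=9 ≤ ρ²=56; F_rep = 21·(3,0)/9² = (0.7778,0.0000)
o3: d²=20 ≤ ρ²=56; F_rep = 21·(-4,2)/20² = (-0.2100,0.1050)
o4: d²=121 > ρ²=56 → inactive
F = F_att + ΣF_rep = (-1.2769,6.5739)
Δp = p'−p = (-0.2554,1.3148); α = Δx/Fx = (-48554/190125) / (-48554/38025) = 1/5
check: Δy/Fy = (222199/169000) / (222199/33800) = 1/5 ✓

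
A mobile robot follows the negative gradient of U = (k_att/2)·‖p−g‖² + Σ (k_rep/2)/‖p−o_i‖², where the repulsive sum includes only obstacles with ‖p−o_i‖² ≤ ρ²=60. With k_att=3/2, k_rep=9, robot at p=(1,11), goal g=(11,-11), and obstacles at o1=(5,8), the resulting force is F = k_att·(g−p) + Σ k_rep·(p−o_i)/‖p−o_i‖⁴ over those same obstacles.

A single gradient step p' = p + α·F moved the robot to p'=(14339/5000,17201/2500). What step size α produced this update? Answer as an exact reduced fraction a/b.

F_att = 3/2·(g−p) = 3/2·(10,-22) = (15.0000,-33.0000)
o1: d²=25 ≤ ρ²=60; F_rep = 9·(-4,3)/25² = (-0.0576,0.0432)
F = F_att + ΣF_rep = (14.9424,-32.9568)
Δp = p'−p = (1.8678,-4.1196); α = Δx/Fx = (9339/5000) / (9339/625) = 1/8
check: Δy/Fy = (-10299/2500) / (-20598/625) = 1/8 ✓

α = 1/8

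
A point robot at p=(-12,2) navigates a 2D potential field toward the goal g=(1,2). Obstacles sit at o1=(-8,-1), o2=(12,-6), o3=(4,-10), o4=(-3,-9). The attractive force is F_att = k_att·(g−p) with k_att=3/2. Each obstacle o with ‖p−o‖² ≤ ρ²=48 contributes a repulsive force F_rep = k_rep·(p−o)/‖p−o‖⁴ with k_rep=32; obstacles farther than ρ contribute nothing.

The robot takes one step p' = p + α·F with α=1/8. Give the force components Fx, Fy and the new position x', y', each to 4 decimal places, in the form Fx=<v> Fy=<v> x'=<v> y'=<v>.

F_att = 3/2·(g−p) = 3/2·(13,0) = (19.5000,0.0000)
o1: d²=25 ≤ ρ²=48; F_rep = 32·(-4,3)/25² = (-0.2048,0.1536)
o2: d²=640 > ρ²=48 → inactive
o3: d²=400 > ρ²=48 → inactive
o4: d²=202 > ρ²=48 → inactive
F = F_att + ΣF_rep = (19.2952,0.1536)
p' = p + 1/8·F = (-9.5881,2.0192)

Fx=19.2952 Fy=0.1536 x'=-9.5881 y'=2.0192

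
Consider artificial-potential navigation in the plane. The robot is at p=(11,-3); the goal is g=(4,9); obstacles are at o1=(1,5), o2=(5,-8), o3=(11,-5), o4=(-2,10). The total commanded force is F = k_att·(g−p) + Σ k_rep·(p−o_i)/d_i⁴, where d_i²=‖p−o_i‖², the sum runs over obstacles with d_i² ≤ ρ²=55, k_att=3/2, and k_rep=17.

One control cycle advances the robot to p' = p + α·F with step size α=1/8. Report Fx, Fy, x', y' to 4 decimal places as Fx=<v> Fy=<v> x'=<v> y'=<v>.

F_att = 3/2·(g−p) = 3/2·(-7,12) = (-10.5000,18.0000)
o1: d²=164 > ρ²=55 → inactive
o2: d²=61 > ρ²=55 → inactive
o3: d²=4 ≤ ρ²=55; F_rep = 17·(0,2)/4² = (0.0000,2.1250)
o4: d²=338 > ρ²=55 → inactive
F = F_att + ΣF_rep = (-10.5000,20.1250)
p' = p + 1/8·F = (9.6875,-0.4844)

Fx=-10.5000 Fy=20.1250 x'=9.6875 y'=-0.4844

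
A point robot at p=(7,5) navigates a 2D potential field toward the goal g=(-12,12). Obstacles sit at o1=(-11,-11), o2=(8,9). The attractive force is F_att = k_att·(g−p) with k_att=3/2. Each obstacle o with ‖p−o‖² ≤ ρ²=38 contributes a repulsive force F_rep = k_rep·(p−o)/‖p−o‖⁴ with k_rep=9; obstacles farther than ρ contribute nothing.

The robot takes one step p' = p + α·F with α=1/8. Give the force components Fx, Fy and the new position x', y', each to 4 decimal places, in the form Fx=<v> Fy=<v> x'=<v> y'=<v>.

Fx=-28.5311 Fy=10.3754 x'=3.4336 y'=6.2969

F_att = 3/2·(g−p) = 3/2·(-19,7) = (-28.5000,10.5000)
o1: d²=580 > ρ²=38 → inactive
o2: d²=17 ≤ ρ²=38; F_rep = 9·(-1,-4)/17² = (-0.0311,-0.1246)
F = F_att + ΣF_rep = (-28.5311,10.3754)
p' = p + 1/8·F = (3.4336,6.2969)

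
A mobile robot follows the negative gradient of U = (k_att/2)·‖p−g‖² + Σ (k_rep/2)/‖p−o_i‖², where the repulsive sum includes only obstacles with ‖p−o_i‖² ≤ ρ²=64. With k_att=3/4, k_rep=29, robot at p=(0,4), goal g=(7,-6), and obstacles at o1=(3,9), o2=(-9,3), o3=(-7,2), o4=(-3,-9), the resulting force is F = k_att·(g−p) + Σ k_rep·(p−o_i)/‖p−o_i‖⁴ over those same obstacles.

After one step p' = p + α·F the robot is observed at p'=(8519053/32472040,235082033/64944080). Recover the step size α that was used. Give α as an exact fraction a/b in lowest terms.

F_att = 3/4·(g−p) = 3/4·(7,-10) = (5.2500,-7.5000)
o1: d²=34 ≤ ρ²=64; F_rep = 29·(-3,-5)/34² = (-0.0753,-0.1254)
o2: d²=82 > ρ²=64 → inactive
o3: d²=53 ≤ ρ²=64; F_rep = 29·(7,2)/53² = (0.0723,0.0206)
o4: d²=178 > ρ²=64 → inactive
F = F_att + ΣF_rep = (5.2470,-7.6048)
Δp = p'−p = (0.2624,-0.3802); α = Δx/Fx = (8519053/32472040) / (8519053/1623602) = 1/20
check: Δy/Fy = (-24694287/64944080) / (-24694287/3247204) = 1/20 ✓

α = 1/20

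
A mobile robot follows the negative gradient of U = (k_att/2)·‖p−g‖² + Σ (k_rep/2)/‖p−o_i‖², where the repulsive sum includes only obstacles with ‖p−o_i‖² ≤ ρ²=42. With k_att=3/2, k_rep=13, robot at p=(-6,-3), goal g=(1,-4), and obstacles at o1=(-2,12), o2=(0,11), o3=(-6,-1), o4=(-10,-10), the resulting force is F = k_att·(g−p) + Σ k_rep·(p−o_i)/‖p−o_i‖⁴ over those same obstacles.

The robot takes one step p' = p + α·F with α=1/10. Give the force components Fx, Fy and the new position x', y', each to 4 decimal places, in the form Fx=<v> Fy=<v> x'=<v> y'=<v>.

F_att = 3/2·(g−p) = 3/2·(7,-1) = (10.5000,-1.5000)
o1: d²=241 > ρ²=42 → inactive
o2: d²=232 > ρ²=42 → inactive
o3: d²=4 ≤ ρ²=42; F_rep = 13·(0,-2)/4² = (0.0000,-1.6250)
o4: d²=65 > ρ²=42 → inactive
F = F_att + ΣF_rep = (10.5000,-3.1250)
p' = p + 1/10·F = (-4.9500,-3.3125)

Fx=10.5000 Fy=-3.1250 x'=-4.9500 y'=-3.3125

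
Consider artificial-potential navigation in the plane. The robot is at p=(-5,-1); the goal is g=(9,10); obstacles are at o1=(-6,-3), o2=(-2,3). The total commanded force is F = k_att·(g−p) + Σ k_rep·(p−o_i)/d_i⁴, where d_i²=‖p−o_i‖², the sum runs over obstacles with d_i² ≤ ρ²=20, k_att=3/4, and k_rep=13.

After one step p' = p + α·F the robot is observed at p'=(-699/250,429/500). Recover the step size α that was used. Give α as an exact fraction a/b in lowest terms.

α = 1/5

F_att = 3/4·(g−p) = 3/4·(14,11) = (10.5000,8.2500)
o1: d²=5 ≤ ρ²=20; F_rep = 13·(1,2)/5² = (0.5200,1.0400)
o2: d²=25 > ρ²=20 → inactive
F = F_att + ΣF_rep = (11.0200,9.2900)
Δp = p'−p = (2.2040,1.8580); α = Δx/Fx = (551/250) / (551/50) = 1/5
check: Δy/Fy = (929/500) / (929/100) = 1/5 ✓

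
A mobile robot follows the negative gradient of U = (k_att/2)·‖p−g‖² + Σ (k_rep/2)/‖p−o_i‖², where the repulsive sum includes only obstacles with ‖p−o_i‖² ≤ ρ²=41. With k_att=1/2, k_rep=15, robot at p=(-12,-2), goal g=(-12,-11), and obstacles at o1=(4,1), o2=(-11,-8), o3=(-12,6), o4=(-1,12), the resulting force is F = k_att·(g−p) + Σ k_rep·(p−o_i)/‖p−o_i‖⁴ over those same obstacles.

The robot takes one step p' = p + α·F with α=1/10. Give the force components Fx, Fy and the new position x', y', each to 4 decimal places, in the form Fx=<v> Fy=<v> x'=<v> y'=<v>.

Fx=-0.0110 Fy=-4.4343 x'=-12.0011 y'=-2.4434

F_att = 1/2·(g−p) = 1/2·(0,-9) = (0.0000,-4.5000)
o1: d²=265 > ρ²=41 → inactive
o2: d²=37 ≤ ρ²=41; F_rep = 15·(-1,6)/37² = (-0.0110,0.0657)
o3: d²=64 > ρ²=41 → inactive
o4: d²=317 > ρ²=41 → inactive
F = F_att + ΣF_rep = (-0.0110,-4.4343)
p' = p + 1/10·F = (-12.0011,-2.4434)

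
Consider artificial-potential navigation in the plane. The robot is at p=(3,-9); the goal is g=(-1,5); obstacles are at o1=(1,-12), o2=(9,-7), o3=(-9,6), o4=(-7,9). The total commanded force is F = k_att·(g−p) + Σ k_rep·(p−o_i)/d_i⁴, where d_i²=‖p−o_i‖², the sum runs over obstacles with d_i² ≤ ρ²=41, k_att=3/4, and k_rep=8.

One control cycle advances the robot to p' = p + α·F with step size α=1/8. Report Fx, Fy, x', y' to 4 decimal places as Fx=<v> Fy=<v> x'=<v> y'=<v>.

Fx=-2.9353 Fy=10.6320 x'=2.6331 y'=-7.6710

F_att = 3/4·(g−p) = 3/4·(-4,14) = (-3.0000,10.5000)
o1: d²=13 ≤ ρ²=41; F_rep = 8·(2,3)/13² = (0.0947,0.1420)
o2: d²=40 ≤ ρ²=41; F_rep = 8·(-6,-2)/40² = (-0.0300,-0.0100)
o3: d²=369 > ρ²=41 → inactive
o4: d²=424 > ρ²=41 → inactive
F = F_att + ΣF_rep = (-2.9353,10.6320)
p' = p + 1/8·F = (2.6331,-7.6710)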